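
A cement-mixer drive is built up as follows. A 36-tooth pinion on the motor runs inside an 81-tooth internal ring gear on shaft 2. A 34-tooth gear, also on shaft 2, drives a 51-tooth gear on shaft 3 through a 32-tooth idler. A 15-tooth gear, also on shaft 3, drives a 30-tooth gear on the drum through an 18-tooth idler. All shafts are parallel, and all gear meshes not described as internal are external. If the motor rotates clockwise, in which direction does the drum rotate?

clockwise

the motor → shaft 2: internal mesh, same direction → CW.
shaft 2 → shaft 3: driver → idler → driven is 2 external meshes, 2 reversals → CW.
shaft 3 → the drum: driver → idler → driven is 2 external meshes, 2 reversals → CW.
4 reversals in total — an even number — so the drum turns the same way as the motor.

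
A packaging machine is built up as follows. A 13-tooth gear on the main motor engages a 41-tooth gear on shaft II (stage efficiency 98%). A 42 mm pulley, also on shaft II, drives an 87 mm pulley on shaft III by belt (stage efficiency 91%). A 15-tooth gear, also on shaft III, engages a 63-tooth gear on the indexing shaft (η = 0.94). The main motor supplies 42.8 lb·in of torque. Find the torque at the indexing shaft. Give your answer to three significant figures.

After the gear mesh (41/13): 42.8 × 3.1538 × 0.98 = 132.28 lb·in
After the belt (87/42): 132.28 × 2.0714 × 0.91 = 249.36 lb·in
After the gear mesh (63/15): 249.36 × 4.2 × 0.94 = 984.46 lb·in

984 lb·in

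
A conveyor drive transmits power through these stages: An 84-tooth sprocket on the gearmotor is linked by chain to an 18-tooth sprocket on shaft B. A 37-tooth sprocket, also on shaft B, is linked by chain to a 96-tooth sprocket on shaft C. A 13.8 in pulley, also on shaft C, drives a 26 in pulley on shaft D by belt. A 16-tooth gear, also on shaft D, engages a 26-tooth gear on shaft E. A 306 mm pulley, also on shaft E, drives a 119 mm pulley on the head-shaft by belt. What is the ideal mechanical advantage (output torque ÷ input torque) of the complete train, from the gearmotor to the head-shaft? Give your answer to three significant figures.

Each stage contributes driven/driver: chain 18/84 = 0.21429, chain 96/37 = 2.5946, belt 26/13.8 = 1.8841, gear mesh 26/16 = 1.625, belt 119/306 = 0.38889.
Overall: 0.21429 × 2.5946 × 1.8841 × 1.625 × 0.38889 = 0.66197.

0.662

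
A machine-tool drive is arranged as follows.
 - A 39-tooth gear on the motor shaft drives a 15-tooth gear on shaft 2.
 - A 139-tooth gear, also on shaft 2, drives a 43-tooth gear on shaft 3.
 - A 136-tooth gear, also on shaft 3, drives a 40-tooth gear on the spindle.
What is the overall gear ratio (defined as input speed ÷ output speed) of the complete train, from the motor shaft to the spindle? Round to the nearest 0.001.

Each stage contributes driven/driver: gear mesh 15/39 = 0.38462, gear mesh 43/139 = 0.30935, gear mesh 40/136 = 0.29412.
Overall: 0.38462 × 0.30935 × 0.29412 = 0.034995.

0.035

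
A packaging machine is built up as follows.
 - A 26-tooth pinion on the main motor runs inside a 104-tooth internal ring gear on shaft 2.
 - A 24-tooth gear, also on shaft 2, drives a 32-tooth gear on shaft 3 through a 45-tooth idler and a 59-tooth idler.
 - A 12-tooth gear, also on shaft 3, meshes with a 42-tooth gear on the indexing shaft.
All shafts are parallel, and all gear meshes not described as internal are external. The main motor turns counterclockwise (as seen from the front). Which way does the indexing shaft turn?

the main motor → shaft 2: internal mesh, same direction → CCW.
shaft 2 → shaft 3: driver → idler → idler → driven is 3 external meshes, 3 reversals → CW.
shaft 3 → the indexing shaft: external mesh, 1 reversal → CCW.
4 reversals in total — an even number — so the indexing shaft turns the same way as the main motor.

counterclockwise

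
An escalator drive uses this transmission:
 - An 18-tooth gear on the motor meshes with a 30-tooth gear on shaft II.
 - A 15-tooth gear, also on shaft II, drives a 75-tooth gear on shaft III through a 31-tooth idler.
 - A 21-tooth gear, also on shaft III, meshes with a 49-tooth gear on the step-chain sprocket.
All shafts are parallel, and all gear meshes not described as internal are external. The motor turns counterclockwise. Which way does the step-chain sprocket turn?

the motor → shaft II: external mesh, 1 reversal → CW.
shaft II → shaft III: driver → idler → driven is 2 external meshes, 2 reversals → CW.
shaft III → the step-chain sprocket: external mesh, 1 reversal → CCW.
4 reversals in total — an even number — so the step-chain sprocket turns the same way as the motor.

counterclockwise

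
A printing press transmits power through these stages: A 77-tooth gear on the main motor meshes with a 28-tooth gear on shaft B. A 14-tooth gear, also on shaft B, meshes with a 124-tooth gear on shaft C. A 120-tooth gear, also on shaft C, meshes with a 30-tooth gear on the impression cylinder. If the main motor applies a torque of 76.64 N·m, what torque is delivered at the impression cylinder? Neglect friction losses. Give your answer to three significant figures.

61.7 N·m

After the gear mesh (28/77): 76.64 × 0.36364 = 27.869 N·m
After the gear mesh (124/14): 27.869 × 8.8571 = 246.84 N·m
After the gear mesh (30/120): 246.84 × 0.25 = 61.71 N·m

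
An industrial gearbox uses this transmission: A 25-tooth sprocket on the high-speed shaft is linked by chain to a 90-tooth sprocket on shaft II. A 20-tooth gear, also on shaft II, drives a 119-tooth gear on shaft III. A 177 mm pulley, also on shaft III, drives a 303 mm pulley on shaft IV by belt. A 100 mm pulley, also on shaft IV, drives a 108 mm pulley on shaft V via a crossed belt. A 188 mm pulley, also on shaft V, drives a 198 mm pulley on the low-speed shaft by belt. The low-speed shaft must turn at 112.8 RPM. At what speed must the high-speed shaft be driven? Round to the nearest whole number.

Overall ratio R = 3.6 × 5.95 × 1.7119 × 1.08 × 1.0532 = 41.708.
Required input speed = output speed × R = 112.8 × 41.708 = 4704.7 RPM.

4705 RPM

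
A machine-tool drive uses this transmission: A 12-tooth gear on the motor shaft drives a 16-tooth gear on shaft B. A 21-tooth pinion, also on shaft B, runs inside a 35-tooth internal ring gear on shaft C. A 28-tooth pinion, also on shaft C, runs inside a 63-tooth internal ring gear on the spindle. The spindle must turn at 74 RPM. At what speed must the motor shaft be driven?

370 RPM

Overall ratio R = 1.3333 × 1.6667 × 2.25 = 5.
Required input speed = output speed × R = 74 × 5 = 370 RPM.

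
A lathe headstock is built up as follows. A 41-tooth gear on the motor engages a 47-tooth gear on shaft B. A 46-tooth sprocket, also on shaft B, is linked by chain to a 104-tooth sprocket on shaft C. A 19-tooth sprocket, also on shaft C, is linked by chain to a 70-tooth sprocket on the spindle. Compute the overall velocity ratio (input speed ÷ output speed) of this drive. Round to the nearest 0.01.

Each stage contributes driven/driver: gear mesh 47/41 = 1.1463, chain 104/46 = 2.2609, chain 70/19 = 3.6842.
Overall: 1.1463 × 2.2609 × 3.6842 = 9.5485.

9.55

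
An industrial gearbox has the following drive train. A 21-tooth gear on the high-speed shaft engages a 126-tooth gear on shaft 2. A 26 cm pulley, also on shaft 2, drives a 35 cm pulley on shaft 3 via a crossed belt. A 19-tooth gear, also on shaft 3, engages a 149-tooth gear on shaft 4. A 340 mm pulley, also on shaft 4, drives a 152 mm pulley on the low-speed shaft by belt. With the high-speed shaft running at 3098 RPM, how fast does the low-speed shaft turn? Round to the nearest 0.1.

109.4 RPM

the high-speed shaft → shaft 2 (gear mesh, 126/21): 3098 ÷ 6 = 516.33 RPM
shaft 2 → shaft 3 (belt, 35/26): 516.33 ÷ 1.3462 = 383.56 RPM
shaft 3 → shaft 4 (gear mesh, 149/19): 383.56 ÷ 7.8421 = 48.911 RPM
shaft 4 → the low-speed shaft (belt, 152/340): 48.911 ÷ 0.44706 = 109.41 RPM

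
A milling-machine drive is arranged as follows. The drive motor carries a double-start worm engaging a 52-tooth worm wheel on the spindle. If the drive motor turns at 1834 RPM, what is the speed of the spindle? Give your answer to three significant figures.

worm 52/2 = 26 → 1834/26 = 70.538 RPM

70.5 RPM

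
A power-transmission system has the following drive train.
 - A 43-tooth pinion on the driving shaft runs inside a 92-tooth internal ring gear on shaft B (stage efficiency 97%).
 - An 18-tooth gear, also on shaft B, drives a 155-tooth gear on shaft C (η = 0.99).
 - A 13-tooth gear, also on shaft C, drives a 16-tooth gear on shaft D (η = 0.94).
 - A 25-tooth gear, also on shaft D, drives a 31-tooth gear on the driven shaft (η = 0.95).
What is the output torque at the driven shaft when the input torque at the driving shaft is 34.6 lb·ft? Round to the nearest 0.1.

After the internal gear (92/43): 34.6 × 2.1395 × 0.97 = 71.807 lb·ft
After the gear mesh (155/18): 71.807 × 8.6111 × 0.99 = 612.16 lb·ft
After the gear mesh (16/13): 612.16 × 1.2308 × 0.94 = 708.22 lb·ft
After the gear mesh (31/25): 708.22 × 1.24 × 0.95 = 834.28 lb·ft

834.3 lb·ft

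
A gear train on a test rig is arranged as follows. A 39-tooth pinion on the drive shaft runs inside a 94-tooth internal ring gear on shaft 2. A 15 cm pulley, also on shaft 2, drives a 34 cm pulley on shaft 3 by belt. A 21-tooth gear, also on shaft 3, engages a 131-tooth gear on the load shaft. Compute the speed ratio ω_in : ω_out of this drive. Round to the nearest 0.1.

Each stage contributes driven/driver: internal gear 94/39 = 2.4103, belt 34/15 = 2.2667, gear mesh 131/21 = 6.2381.
Overall: 2.4103 × 2.2667 × 6.2381 = 34.08.

34.1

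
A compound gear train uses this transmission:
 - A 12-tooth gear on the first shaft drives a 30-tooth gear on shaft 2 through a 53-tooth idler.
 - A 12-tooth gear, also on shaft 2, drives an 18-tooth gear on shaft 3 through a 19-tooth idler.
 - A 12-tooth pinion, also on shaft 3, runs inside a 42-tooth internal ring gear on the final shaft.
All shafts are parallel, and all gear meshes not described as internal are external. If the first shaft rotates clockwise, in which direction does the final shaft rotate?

the first shaft → shaft 2: driver → idler → driven is 2 external meshes, 2 reversals → CW.
shaft 2 → shaft 3: driver → idler → driven is 2 external meshes, 2 reversals → CW.
shaft 3 → the final shaft: internal mesh, same direction → CW.
4 reversals in total — an even number — so the final shaft turns the same way as the first shaft.

clockwise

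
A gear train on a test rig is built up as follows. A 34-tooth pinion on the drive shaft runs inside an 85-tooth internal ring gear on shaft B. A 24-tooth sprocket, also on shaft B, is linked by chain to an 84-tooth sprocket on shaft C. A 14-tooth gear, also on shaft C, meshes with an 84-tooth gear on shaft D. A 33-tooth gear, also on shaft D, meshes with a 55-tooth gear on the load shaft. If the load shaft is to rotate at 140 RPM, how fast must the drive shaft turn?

12250 RPM

Overall ratio R = 2.5 × 3.5 × 6 × 1.6667 = 87.5.
Required input speed = output speed × R = 140 × 87.5 = 12250 RPM.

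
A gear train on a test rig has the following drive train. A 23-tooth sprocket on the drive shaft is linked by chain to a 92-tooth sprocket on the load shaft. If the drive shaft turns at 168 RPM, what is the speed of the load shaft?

42 RPM

Chain: ratio = 92/23 = 4, so the load shaft turns at 168 / 4 = 42 RPM.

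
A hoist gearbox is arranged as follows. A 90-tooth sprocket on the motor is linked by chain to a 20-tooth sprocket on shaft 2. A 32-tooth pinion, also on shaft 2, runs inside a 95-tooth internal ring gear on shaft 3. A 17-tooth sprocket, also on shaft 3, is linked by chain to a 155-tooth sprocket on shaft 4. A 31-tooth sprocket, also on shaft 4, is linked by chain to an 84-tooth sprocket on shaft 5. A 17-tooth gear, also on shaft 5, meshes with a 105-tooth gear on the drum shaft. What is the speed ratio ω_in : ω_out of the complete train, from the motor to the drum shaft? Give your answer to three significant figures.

Each stage contributes driven/driver: chain 20/90 = 0.22222, internal gear 95/32 = 2.9688, chain 155/17 = 9.1176, chain 84/31 = 2.7097, gear mesh 105/17 = 6.1765.
Overall: 0.22222 × 2.9688 × 9.1176 × 2.7097 × 6.1765 = 100.67.

101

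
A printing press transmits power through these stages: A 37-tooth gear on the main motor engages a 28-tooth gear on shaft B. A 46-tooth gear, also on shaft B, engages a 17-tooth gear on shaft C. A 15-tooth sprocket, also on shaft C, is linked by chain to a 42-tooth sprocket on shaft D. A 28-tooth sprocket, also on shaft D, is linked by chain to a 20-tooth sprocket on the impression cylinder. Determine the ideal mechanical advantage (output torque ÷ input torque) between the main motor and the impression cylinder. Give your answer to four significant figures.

Each stage contributes driven/driver: gear mesh 28/37 = 0.75676, gear mesh 17/46 = 0.36957, chain 42/15 = 2.8, chain 20/28 = 0.71429.
Overall: 0.75676 × 0.36957 × 2.8 × 0.71429 = 0.55934.

0.5593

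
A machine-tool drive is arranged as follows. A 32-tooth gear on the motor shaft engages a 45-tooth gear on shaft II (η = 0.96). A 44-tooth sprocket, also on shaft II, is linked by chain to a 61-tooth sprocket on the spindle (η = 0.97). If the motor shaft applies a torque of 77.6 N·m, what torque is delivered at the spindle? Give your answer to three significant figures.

After the gear mesh (45/32): 77.6 × 1.4062 × 0.96 = 104.76 N·m
After the chain (61/44): 104.76 × 1.3864 × 0.97 = 140.88 N·m

141 N·m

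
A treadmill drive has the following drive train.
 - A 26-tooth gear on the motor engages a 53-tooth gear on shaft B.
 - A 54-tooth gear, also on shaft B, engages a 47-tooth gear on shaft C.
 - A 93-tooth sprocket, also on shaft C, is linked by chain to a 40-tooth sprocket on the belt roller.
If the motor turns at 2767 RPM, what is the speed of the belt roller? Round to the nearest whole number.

3626 RPM

gear mesh 53/26 = 2.0385 → 2767/2.0385 = 1357.4 RPM
gear mesh 47/54 = 0.87037 → 1357.4/0.87037 = 1559.6 RPM
chain 40/93 = 0.43011 → 1559.6/0.43011 = 3626 RPM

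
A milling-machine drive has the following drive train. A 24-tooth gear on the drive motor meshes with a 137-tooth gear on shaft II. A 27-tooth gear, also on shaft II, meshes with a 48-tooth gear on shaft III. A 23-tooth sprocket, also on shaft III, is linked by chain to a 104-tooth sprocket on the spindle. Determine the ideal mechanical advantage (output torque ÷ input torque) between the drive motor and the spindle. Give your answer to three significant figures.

45.9

Each stage contributes driven/driver: gear mesh 137/24 = 5.7083, gear mesh 48/27 = 1.7778, chain 104/23 = 4.5217.
Overall: 5.7083 × 1.7778 × 4.5217 = 45.887.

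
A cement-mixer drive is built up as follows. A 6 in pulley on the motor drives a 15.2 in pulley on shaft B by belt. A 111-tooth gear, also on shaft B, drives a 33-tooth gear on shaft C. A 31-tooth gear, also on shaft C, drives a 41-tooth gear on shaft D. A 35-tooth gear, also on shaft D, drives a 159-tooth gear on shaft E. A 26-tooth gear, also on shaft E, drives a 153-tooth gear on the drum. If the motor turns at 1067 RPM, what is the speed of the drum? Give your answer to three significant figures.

the motor → shaft B (belt, 15.2/6): 1067 ÷ 2.5333 = 421.18 RPM
shaft B → shaft C (gear mesh, 33/111): 421.18 ÷ 0.2973 = 1416.7 RPM
shaft C → shaft D (gear mesh, 41/31): 1416.7 ÷ 1.3226 = 1071.2 RPM
shaft D → shaft E (gear mesh, 159/35): 1071.2 ÷ 4.5429 = 235.79 RPM
shaft E → the drum (gear mesh, 153/26): 235.79 ÷ 5.8846 = 40.069 RPM

40.1 RPM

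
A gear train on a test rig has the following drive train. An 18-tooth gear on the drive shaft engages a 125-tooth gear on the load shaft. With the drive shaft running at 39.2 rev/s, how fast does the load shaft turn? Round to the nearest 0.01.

Gear mesh: ratio = 125/18 = 6.9444, so the load shaft turns at 39.2 / 6.9444 = 5.6448 rev/s.

5.64 rev/s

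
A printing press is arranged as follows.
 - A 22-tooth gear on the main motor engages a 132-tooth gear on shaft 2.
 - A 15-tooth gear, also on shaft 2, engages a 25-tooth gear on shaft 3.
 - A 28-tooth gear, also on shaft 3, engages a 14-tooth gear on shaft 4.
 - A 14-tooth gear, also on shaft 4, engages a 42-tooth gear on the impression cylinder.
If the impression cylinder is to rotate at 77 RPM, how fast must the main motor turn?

1155 RPM

Overall ratio R = 6 × 1.6667 × 0.5 × 3 = 15.
Required input speed = output speed × R = 77 × 15 = 1155 RPM.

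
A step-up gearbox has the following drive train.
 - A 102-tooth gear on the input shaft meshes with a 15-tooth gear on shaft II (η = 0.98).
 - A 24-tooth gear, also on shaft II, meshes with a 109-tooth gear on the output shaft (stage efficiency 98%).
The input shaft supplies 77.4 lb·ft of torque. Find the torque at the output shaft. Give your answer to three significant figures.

After the gear mesh (15/102): 77.4 × 0.14706 × 0.98 = 11.155 lb·ft
After the gear mesh (109/24): 11.155 × 4.5417 × 0.98 = 49.648 lb·ft

49.6 lb·ft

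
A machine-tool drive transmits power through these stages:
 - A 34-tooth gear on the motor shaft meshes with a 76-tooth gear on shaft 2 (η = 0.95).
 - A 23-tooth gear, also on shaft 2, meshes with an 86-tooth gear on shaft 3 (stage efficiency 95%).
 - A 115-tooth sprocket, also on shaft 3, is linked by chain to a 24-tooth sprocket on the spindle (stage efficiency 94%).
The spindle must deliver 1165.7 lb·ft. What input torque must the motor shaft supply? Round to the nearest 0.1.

Overall ratio R = 2.2353 × 3.7391 × 0.2087 = 1.7443; overall efficiency η = 0.95 × 0.95 × 0.94 = 0.8483.
Input torque = output torque / (R × η) = 1165.7 / (1.7443 × 0.8483) = 787.76 lb·ft.

787.8 lb·ft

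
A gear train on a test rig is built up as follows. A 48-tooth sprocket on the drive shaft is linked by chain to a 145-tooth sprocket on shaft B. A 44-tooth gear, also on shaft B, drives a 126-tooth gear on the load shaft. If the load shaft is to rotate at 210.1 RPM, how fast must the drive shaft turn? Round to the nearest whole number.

1817 RPM

Overall ratio R = 3.0208 × 2.8636 = 8.6506.
Required input speed = output speed × R = 210.1 × 8.6506 = 1817.5 RPM.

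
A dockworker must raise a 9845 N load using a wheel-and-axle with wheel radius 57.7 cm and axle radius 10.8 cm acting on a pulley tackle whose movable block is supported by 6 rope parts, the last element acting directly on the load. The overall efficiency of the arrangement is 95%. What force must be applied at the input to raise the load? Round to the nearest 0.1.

Wheel-and-axle MA = R/r = 57.7/10.8 = 5.3426.
Block-and-tackle MA = number of supporting rope parts = 6.
Combined ideal MA = 5.3426 × 6 = 32.056.
Actual MA = 32.056 × 0.95 = 30.453.
Effort = load / actual MA = 9845 / 30.453 = 323.29 N.

323.3 N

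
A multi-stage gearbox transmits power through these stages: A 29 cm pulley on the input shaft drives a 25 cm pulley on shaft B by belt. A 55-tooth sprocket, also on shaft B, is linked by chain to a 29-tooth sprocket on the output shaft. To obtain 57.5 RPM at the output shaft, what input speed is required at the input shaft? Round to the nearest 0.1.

26.1 RPM

Overall ratio R = 0.86207 × 0.52727 = 0.45455.
Required input speed = output speed × R = 57.5 × 0.45455 = 26.136 RPM.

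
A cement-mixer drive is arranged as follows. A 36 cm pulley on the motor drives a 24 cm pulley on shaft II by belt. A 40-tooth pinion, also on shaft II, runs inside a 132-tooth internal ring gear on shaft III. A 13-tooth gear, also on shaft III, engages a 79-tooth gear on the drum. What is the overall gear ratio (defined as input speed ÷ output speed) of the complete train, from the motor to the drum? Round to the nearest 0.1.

13.4

Each stage contributes driven/driver: belt 24/36 = 0.66667, internal gear 132/40 = 3.3, gear mesh 79/13 = 6.0769.
Overall: 0.66667 × 3.3 × 6.0769 = 13.369.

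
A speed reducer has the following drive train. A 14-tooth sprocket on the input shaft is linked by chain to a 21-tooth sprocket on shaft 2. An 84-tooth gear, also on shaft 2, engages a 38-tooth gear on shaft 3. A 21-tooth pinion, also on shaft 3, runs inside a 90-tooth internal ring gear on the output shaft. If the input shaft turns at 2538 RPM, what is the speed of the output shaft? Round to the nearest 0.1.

the input shaft → shaft 2 (chain, 21/14): 2538 ÷ 1.5 = 1692 RPM
shaft 2 → shaft 3 (gear mesh, 38/84): 1692 ÷ 0.45238 = 3740.2 RPM
shaft 3 → the output shaft (internal gear, 90/21): 3740.2 ÷ 4.2857 = 872.72 RPM

872.7 RPM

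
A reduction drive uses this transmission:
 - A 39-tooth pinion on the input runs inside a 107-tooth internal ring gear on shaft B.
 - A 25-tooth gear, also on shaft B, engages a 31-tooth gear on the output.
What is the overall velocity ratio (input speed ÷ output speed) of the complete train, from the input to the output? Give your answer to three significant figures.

Each stage contributes driven/driver: internal gear 107/39 = 2.7436, gear mesh 31/25 = 1.24.
Overall: 2.7436 × 1.24 = 3.4021.

3.40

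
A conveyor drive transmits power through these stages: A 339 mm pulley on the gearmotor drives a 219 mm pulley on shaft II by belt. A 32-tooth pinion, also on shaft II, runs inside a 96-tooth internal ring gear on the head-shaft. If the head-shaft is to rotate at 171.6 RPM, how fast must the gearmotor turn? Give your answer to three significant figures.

333 RPM

Overall ratio R = 0.64602 × 3 = 1.9381.
Required input speed = output speed × R = 171.6 × 1.9381 = 332.57 RPM.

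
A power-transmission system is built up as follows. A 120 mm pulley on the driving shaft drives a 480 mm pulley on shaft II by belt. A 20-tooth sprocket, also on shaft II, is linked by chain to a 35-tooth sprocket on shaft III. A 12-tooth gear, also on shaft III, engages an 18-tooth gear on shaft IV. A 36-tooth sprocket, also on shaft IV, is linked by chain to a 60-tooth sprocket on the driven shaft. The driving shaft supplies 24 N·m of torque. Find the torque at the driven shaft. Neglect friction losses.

420 N·m

belt 480/120 = 4 → τ = 24·4 = 96 N·m
chain 35/20 = 1.75 → τ = 96·1.75 = 168 N·m
gear mesh 18/12 = 1.5 → τ = 168·1.5 = 252 N·m
chain 60/36 = 1.6667 → τ = 252·1.6667 = 420 N·m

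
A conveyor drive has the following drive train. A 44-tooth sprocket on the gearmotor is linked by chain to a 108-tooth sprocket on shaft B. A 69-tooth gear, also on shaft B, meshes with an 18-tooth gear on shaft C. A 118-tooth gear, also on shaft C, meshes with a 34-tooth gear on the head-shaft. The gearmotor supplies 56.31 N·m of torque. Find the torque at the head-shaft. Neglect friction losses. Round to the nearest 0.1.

10.4 N·m

Chain: ratio = 108/44 = 2.4545; torque at shaft B = 56.31 × 2.4545 = 138.22 N·m.
Gear mesh: ratio = 18/69 = 0.26087; torque at shaft C = 138.22 × 0.26087 = 36.056 N·m.
Gear mesh: ratio = 34/118 = 0.28814; torque at the head-shaft = 36.056 × 0.28814 = 10.389 N·m.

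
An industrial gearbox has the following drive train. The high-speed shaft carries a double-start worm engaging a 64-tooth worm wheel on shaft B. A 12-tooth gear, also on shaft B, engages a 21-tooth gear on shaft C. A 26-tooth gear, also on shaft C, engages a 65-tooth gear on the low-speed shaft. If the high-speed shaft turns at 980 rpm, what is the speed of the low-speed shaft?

7 rpm

worm 64/2 = 32 → 980/32 = 30.625 rpm
gear mesh 21/12 = 1.75 → 30.625/1.75 = 17.5 rpm
gear mesh 65/26 = 2.5 → 17.5/2.5 = 7 rpm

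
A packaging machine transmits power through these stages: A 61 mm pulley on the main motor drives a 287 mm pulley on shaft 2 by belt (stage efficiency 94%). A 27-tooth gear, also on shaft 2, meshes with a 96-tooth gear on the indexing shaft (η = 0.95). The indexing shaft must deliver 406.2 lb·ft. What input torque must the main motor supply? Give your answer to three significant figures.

Overall ratio R = 4.7049 × 3.5556 = 16.729; overall efficiency η = 0.94 × 0.95 = 0.8930.
Input torque = output torque / (R × η) = 406.2 / (16.729 × 0.8930) = 27.191 lb·ft.

27.2 lb·ft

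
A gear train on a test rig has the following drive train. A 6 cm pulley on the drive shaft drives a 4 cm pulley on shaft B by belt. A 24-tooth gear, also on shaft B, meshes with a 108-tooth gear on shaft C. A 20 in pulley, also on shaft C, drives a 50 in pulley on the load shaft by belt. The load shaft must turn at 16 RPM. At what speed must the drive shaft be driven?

Overall ratio R = 0.66667 × 4.5 × 2.5 = 7.5.
Required input speed = output speed × R = 16 × 7.5 = 120 RPM.

120 RPM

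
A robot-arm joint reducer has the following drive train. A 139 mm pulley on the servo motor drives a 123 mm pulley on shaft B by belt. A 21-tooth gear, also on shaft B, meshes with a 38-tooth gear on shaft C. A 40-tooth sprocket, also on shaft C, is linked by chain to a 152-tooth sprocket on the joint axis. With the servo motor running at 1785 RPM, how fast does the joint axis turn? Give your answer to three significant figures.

belt 123/139 = 0.88489 → 1785/0.88489 = 2017.2 RPM
gear mesh 38/21 = 1.8095 → 2017.2/1.8095 = 1114.8 RPM
chain 152/40 = 3.8 → 1114.8/3.8 = 293.36 RPM

293 RPM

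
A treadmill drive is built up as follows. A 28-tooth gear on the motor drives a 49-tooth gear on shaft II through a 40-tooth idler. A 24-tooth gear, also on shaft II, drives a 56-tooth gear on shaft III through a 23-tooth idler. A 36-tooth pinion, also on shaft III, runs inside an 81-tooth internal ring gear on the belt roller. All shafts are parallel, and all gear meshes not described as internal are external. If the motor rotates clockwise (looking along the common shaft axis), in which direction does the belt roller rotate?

clockwise

the motor → shaft II: driver → idler → driven is 2 external meshes, 2 reversals → CW.
shaft II → shaft III: driver → idler → driven is 2 external meshes, 2 reversals → CW.
shaft III → the belt roller: internal mesh, same direction → CW.
4 reversals in total — an even number — so the belt roller turns the same way as the motor.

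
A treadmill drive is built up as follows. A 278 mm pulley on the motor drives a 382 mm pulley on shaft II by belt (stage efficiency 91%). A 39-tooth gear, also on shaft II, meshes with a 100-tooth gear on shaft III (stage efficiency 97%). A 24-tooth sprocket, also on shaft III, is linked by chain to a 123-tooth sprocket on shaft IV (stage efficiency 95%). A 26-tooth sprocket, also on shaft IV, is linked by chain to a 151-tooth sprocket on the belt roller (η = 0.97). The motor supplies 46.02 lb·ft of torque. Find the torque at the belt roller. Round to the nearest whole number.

3926 lb·ft

After the belt (382/278): 46.02 × 1.3741 × 0.91 = 57.545 lb·ft
After the gear mesh (100/39): 57.545 × 2.5641 × 0.97 = 143.12 lb·ft
After the chain (123/24): 143.12 × 5.125 × 0.95 = 696.84 lb·ft
After the chain (151/26): 696.84 × 5.8077 × 0.97 = 3925.6 lb·ft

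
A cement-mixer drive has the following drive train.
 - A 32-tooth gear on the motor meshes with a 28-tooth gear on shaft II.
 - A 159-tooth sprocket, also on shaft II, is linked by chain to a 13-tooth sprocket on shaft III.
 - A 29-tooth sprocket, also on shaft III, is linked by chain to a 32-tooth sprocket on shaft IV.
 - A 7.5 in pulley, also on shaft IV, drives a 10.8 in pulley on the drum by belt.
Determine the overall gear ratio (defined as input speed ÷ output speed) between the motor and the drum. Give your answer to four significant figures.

0.1137

Each stage contributes driven/driver: gear mesh 28/32 = 0.875, chain 13/159 = 0.081761, chain 32/29 = 1.1034, belt 10.8/7.5 = 1.44.
Overall: 0.875 × 0.081761 × 1.1034 × 1.44 = 0.11368.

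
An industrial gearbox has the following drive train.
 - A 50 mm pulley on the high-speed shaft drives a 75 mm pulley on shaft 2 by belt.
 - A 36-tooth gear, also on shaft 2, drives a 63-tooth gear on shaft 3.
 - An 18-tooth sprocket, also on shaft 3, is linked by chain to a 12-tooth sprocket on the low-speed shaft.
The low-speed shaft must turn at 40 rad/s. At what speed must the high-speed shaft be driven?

Overall ratio R = 1.5 × 1.75 × 0.66667 = 1.75.
Required input speed = output speed × R = 40 × 1.75 = 70 rad/s.

70 rad/s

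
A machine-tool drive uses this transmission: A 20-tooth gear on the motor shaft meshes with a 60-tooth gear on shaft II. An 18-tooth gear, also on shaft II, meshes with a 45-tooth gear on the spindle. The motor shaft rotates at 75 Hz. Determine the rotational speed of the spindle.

10 Hz

Gear mesh: ratio = 60/20 = 3, so shaft II turns at 75 / 3 = 25 Hz.
Gear mesh: ratio = 45/18 = 2.5, so the spindle turns at 25 / 2.5 = 10 Hz.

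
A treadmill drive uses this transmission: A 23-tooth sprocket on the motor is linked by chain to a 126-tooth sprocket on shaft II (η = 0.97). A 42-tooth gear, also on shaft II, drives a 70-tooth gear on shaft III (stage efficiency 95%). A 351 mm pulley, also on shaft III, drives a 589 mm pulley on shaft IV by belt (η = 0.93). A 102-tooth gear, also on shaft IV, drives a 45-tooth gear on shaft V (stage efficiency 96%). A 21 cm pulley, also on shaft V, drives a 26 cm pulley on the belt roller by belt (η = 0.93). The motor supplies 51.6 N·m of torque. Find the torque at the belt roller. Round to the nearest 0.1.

330.4 N·m

After the chain (126/23): 51.6 × 5.4783 × 0.97 = 274.2 N·m
After the gear mesh (70/42): 274.2 × 1.6667 × 0.95 = 434.15 N·m
After the belt (589/351): 434.15 × 1.6781 × 0.93 = 677.53 N·m
After the gear mesh (45/102): 677.53 × 0.44118 × 0.96 = 286.95 N·m
After the belt (26/21): 286.95 × 1.2381 × 0.93 = 330.41 N·m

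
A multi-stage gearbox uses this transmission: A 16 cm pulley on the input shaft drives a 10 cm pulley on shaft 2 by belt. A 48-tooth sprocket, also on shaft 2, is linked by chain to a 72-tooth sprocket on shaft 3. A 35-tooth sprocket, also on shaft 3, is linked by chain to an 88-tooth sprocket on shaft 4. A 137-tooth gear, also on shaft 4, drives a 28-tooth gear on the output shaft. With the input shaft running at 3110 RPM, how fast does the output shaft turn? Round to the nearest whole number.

6456 RPM

belt 10/16 = 0.625 → 3110/0.625 = 4976 RPM
chain 72/48 = 1.5 → 4976/1.5 = 3317.3 RPM
chain 88/35 = 2.5143 → 3317.3/2.5143 = 1319.4 RPM
gear mesh 28/137 = 0.20438 → 1319.4/0.20438 = 6455.6 RPM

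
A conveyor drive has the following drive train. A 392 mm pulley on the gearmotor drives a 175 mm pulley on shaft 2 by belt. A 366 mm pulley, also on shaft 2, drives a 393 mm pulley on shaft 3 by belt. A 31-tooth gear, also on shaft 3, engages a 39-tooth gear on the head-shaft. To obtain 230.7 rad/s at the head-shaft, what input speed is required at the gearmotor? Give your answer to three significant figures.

Overall ratio R = 0.44643 × 1.0738 × 1.2581 = 0.60307.
Required input speed = output speed × R = 230.7 × 0.60307 = 139.13 rad/s.

139 rad/s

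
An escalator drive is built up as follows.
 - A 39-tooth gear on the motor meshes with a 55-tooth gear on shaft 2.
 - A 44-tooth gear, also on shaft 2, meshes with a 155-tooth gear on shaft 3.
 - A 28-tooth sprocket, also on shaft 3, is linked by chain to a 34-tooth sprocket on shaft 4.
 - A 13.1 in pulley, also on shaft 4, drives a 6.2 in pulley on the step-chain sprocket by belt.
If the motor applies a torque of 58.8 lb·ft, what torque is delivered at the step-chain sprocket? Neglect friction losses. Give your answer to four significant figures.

After the gear mesh (55/39): 58.8 × 1.4103 = 82.923 lb·ft
After the gear mesh (155/44): 82.923 × 3.5227 = 292.12 lb·ft
After the chain (34/28): 292.12 × 1.2143 = 354.71 lb·ft
After the belt (6.2/13.1): 354.71 × 0.47328 = 167.88 lb·ft

167.9 lb·ft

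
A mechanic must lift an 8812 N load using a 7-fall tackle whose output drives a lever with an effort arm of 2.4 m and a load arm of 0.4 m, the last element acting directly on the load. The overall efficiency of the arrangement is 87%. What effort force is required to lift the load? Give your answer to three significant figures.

Block-and-tackle MA = number of supporting rope parts = 7.
Lever MA = effort arm / load arm = 2.4/0.4 = 6.
Combined ideal MA = 7 × 6 = 42.
Actual MA = 42 × 0.87 = 36.54.
Effort = load / actual MA = 8812 / 36.54 = 241.16 N.

241 N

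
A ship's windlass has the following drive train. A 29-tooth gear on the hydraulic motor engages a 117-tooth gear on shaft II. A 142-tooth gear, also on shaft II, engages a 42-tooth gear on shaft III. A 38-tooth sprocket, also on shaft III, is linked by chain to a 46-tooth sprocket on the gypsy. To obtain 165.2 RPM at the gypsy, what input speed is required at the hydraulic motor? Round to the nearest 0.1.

238.6 RPM

Overall ratio R = 4.0345 × 0.29577 × 1.2105 = 1.4445.
Required input speed = output speed × R = 165.2 × 1.4445 = 238.63 RPM.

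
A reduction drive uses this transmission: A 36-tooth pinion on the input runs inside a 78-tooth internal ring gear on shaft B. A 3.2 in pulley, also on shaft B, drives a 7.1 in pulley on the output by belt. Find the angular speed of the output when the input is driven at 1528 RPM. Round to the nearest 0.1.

the input → shaft B (internal gear, 78/36): 1528 ÷ 2.1667 = 705.23 RPM
shaft B → the output (belt, 7.1/3.2): 705.23 ÷ 2.2187 = 317.85 RPM

317.9 RPM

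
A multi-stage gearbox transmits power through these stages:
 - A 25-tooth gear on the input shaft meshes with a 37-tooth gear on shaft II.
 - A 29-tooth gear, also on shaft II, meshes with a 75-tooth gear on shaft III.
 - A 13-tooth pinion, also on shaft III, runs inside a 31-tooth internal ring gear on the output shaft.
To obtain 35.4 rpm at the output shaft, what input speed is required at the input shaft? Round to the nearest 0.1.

323.1 rpm

Overall ratio R = 1.48 × 2.5862 × 2.3846 = 9.1273.
Required input speed = output speed × R = 35.4 × 9.1273 = 323.11 rpm.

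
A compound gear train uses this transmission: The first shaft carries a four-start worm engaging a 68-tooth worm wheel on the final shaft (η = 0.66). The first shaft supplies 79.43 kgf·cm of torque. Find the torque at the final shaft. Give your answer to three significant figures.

After the worm (68/4): 79.43 × 17 × 0.66 = 891.2 kgf·cm

891 kgf·cm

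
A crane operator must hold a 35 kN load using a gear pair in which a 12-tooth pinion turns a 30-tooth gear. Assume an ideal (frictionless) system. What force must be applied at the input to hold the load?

14 kN

Gear pair MA = 30/12 = 2.5.
Effort = load / MA = 35 / 2.5 = 14 kN.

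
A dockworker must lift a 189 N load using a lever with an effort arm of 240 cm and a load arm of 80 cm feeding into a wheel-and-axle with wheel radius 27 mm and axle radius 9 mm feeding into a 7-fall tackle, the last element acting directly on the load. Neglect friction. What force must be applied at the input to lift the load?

3 N

Lever MA = effort arm / load arm = 240/80 = 3.
Wheel-and-axle MA = R/r = 27/9 = 3.
Block-and-tackle MA = number of supporting rope parts = 7.
Combined ideal MA = 3 × 3 × 7 = 63.
Effort = load / MA = 189 / 63 = 3 N.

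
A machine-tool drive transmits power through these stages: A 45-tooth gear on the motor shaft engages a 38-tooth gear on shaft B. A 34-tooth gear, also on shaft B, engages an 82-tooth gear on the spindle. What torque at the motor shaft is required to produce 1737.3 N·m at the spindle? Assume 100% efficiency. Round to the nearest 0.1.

853.0 N·m

Overall ratio R = 0.84444 × 2.4118 = 2.0366.
Input torque = output torque / R = 1737.3 / 2.0366 = 853.04 N·m.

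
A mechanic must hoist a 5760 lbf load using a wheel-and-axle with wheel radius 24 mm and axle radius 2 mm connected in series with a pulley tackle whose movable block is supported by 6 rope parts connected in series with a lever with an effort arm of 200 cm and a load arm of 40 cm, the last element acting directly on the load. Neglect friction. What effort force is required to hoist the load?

16 lbf

Wheel-and-axle MA = R/r = 24/2 = 12.
Block-and-tackle MA = number of supporting rope parts = 6.
Lever MA = effort arm / load arm = 200/40 = 5.
Combined ideal MA = 12 × 6 × 5 = 360.
Effort = load / MA = 5760 / 360 = 16 lbf.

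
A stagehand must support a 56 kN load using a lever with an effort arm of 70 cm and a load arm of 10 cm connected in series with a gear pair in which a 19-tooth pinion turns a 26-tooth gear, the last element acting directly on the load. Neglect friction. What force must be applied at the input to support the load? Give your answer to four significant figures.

Lever MA = effort arm / load arm = 70/10 = 7.
Gear pair MA = 26/19 = 1.3684.
Combined ideal MA = 7 × 1.3684 = 9.5789.
Effort = load / MA = 56 / 9.5789 = 5.8462 kN.

5.846 kN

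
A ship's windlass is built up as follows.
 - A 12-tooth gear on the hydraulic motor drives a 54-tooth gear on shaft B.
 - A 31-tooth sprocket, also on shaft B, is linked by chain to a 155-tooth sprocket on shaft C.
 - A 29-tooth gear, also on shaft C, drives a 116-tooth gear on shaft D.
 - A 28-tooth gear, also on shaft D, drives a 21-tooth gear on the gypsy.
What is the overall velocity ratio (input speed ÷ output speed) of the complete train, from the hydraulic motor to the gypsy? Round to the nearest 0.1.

Each stage contributes driven/driver: gear mesh 54/12 = 4.5, chain 155/31 = 5, gear mesh 116/29 = 4, gear mesh 21/28 = 0.75.
Overall: 4.5 × 5 × 4 × 0.75 = 67.5.

67.5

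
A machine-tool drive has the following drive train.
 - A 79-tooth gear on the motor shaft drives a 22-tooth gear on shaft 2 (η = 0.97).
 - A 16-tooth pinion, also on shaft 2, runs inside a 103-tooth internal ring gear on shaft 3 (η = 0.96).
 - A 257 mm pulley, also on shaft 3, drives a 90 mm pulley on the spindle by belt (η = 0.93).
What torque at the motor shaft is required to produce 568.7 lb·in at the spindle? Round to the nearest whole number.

1046 lb·in

Overall ratio R = 0.27848 × 6.4375 × 0.35019 = 0.6278; overall efficiency η = 0.97 × 0.96 × 0.93 = 0.8660.
Input torque = output torque / (R × η) = 568.7 / (0.6278 × 0.8660) = 1046 lb·in.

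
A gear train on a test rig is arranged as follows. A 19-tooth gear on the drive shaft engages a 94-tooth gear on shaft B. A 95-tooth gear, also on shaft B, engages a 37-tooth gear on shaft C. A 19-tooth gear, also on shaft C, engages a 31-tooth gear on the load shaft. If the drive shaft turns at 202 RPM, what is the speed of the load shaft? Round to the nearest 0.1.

64.3 RPM

gear mesh 94/19 = 4.9474 → 202/4.9474 = 40.83 RPM
gear mesh 37/95 = 0.38947 → 40.83/0.38947 = 104.83 RPM
gear mesh 31/19 = 1.6316 → 104.83/1.6316 = 64.253 RPM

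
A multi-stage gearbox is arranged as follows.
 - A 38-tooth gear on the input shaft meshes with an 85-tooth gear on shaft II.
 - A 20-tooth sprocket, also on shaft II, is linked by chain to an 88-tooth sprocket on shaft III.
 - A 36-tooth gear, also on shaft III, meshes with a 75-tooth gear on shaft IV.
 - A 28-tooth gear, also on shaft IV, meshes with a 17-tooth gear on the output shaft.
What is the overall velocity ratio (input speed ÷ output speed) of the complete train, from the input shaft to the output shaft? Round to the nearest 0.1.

12.4

Each stage contributes driven/driver: gear mesh 85/38 = 2.2368, chain 88/20 = 4.4, gear mesh 75/36 = 2.0833, gear mesh 17/28 = 0.60714.
Overall: 2.2368 × 4.4 × 2.0833 × 0.60714 = 12.449.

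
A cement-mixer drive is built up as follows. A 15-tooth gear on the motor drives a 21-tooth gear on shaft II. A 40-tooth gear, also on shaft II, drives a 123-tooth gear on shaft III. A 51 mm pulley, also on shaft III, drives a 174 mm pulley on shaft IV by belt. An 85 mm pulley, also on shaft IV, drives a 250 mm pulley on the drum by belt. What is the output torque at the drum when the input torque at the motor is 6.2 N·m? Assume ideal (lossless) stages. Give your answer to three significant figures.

268 N·m

gear mesh 21/15 = 1.4 → τ = 6.2·1.4 = 8.68 N·m
gear mesh 123/40 = 3.075 → τ = 8.68·3.075 = 26.691 N·m
belt 174/51 = 3.4118 → τ = 26.691·3.4118 = 91.063 N·m
belt 250/85 = 2.9412 → τ = 91.063·2.9412 = 267.83 N·m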